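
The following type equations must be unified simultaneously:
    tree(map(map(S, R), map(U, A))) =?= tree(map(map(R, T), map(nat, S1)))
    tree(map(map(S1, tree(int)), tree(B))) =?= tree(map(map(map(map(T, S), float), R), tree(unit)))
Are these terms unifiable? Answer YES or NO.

Decompose tree/1: map(map(S, R), map(U, A)) =?= map(map(R, T), map(nat, S1)).
Decompose map/2: map(S, R) =?= map(R, T),  map(U, A) =?= map(nat, S1).
Decompose map/2: S =?= R,  R =?= T.
Bind S := R; substituting into the one remaining equation that mentions S gives: tree(map(map(S1, tree(int)), tree(B))) =?= tree(map(map(map(map(T, R), float), R), tree(unit))).
Bind R := T; substituting into the one remaining equation that mentions R gives: tree(map(map(S1, tree(int)), tree(B))) =?= tree(map(map(map(map(T, T), float), T), tree(unit))). Substituting into the earlier binding gives S := T.
Decompose map/2: U =?= nat,  A =?= S1.
Bind U := nat; no other remaining equation mentions U.
Bind A := S1; no other remaining equation mentions A.
Decompose tree/1: map(map(S1, tree(int)), tree(B)) =?= map(map(map(map(T, T), float), T), tree(unit)).
Decompose map/2: map(S1, tree(int)) =?= map(map(map(T, T), float), T),  tree(B) =?= tree(unit).
Decompose map/2: S1 =?= map(map(T, T), float),  tree(int) =?= T.
Bind S1 := map(map(T, T), float); no other remaining equation mentions S1. Substituting into the earlier binding gives A := map(map(T, T), float).
Bind T := tree(int); no other remaining equation mentions T. Substituting into the earlier bindings gives S := tree(int), R := tree(int), A := map(map(tree(int), tree(int)), float), S1 := map(map(tree(int), tree(int)), float).
Decompose tree/1: B =?= unit.
Bind B := unit.
No equations remain and no clash or occurs-check failure arose, so a unifier exists.

YES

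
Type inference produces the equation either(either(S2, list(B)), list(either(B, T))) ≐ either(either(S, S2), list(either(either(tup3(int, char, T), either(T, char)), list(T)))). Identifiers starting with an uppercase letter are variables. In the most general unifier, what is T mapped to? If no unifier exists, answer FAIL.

FAIL

Decompose either/2: either(S2, list(B)) ≐ either(S, S2),  list(either(B, T)) ≐ list(either(either(tup3(int, char, T), either(T, char)), list(T))).
Decompose either/2: S2 ≐ S,  list(B) ≐ S2.
Bind S2 := S; substituting into the one remaining equation that mentions S2 gives: list(B) ≐ S.
Bind S := list(B); no other remaining equation mentions S. Substituting into the earlier binding gives S2 := list(B).
Decompose list/1: either(B, T) ≐ either(either(tup3(int, char, T), either(T, char)), list(T)).
Decompose either/2: B ≐ either(tup3(int, char, T), either(T, char)),  T ≐ list(T).
Bind B := either(tup3(int, char, T), either(T, char)); no other remaining equation mentions B. Substituting into the earlier bindings gives S2 := list(either(tup3(int, char, T), either(T, char))), S := list(either(tup3(int, char, T), either(T, char))).
Occurs check fails: T occurs in list(T); the equation T ≐ list(T) has no finite solution.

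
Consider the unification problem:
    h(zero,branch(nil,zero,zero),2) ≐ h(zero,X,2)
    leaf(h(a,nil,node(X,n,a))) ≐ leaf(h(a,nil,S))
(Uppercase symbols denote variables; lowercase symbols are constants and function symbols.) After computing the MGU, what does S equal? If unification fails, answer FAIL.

node(branch(nil,zero,zero),n,a)

Decompose h/3: zero ≐ zero,  branch(nil,zero,zero) ≐ X,  2 ≐ 2.
Delete trivial equation zero ≐ zero.
Bind X := branch(nil,zero,zero); substituting into the one remaining equation that mentions X gives: leaf(h(a,nil,node(branch(nil,zero,zero),n,a))) ≐ leaf(h(a,nil,S)).
Delete trivial equation 2 ≐ 2.
Decompose leaf/1: h(a,nil,node(branch(nil,zero,zero),n,a)) ≐ h(a,nil,S).
Decompose h/3: a ≐ a,  nil ≐ nil,  node(branch(nil,zero,zero),n,a) ≐ S.
Delete trivial equation a ≐ a.
Delete trivial equation nil ≐ nil.
Bind S := node(branch(nil,zero,zero),n,a).
MGU = { X -> branch(nil,zero,zero), S -> node(branch(nil,zero,zero),n,a) }, so S -> node(branch(nil,zero,zero),n,a).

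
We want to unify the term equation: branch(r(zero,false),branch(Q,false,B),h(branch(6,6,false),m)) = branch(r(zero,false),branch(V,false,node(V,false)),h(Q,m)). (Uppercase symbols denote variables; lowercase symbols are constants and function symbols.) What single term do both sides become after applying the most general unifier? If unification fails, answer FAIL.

Decompose branch/3: r(zero,false) = r(zero,false),  branch(Q,false,B) = branch(V,false,node(V,false)),  h(branch(6,6,false),m) = h(Q,m).
Delete trivial equation r(zero,false) = r(zero,false).
Decompose branch/3: Q = V,  false = false,  B = node(V,false).
Bind Q := V; substituting into the one remaining equation that mentions Q gives: h(branch(6,6,false),m) = h(V,m).
Delete trivial equation false = false.
Bind B := node(V,false); no other remaining equation mentions B.
Decompose h/2: branch(6,6,false) = V,  m = m.
Bind V := branch(6,6,false); no other remaining equation mentions V. Substituting into the earlier bindings gives Q := branch(6,6,false), B := node(branch(6,6,false),false).
Delete trivial equation m = m.
Applying the MGU to either side gives branch(r(zero,false),branch(branch(6,6,false),false,node(branch(6,6,false),false)),h(branch(6,6,false),m)).

branch(r(zero,false),branch(branch(6,6,false),false,node(branch(6,6,false),false)),h(branch(6,6,false),m))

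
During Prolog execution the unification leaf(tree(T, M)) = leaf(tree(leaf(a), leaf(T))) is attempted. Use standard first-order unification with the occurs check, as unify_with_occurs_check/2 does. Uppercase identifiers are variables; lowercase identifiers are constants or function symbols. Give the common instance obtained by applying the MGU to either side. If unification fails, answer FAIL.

leaf(tree(leaf(a), leaf(leaf(a))))

Decompose leaf/1: tree(T, M) = tree(leaf(a), leaf(T)).
Decompose tree/2: T = leaf(a),  M = leaf(T).
Bind T := leaf(a); substituting into the remaining equation gives: M = leaf(leaf(a)).
Bind M := leaf(leaf(a)).
Applying the MGU to either side gives leaf(tree(leaf(a), leaf(leaf(a)))).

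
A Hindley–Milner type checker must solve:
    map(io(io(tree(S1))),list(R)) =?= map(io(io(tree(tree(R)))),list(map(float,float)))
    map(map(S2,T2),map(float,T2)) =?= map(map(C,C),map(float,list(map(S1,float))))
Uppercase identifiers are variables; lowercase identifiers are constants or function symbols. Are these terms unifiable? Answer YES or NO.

YES

Decompose map/2: io(io(tree(S1))) =?= io(io(tree(tree(R)))),  list(R) =?= list(map(float,float)).
Decompose io/1: io(tree(S1)) =?= io(tree(tree(R))).
Decompose io/1: tree(S1) =?= tree(tree(R)).
Decompose tree/1: S1 =?= tree(R).
Bind S1 := tree(R); substituting into the one remaining equation that mentions S1 gives: map(map(S2,T2),map(float,T2)) =?= map(map(C,C),map(float,list(map(tree(R),float)))).
Decompose list/1: R =?= map(float,float).
Bind R := map(float,float); substituting into the remaining equation gives: map(map(S2,T2),map(float,T2)) =?= map(map(C,C),map(float,list(map(tree(map(float,float)),float)))). Substituting into the earlier binding gives S1 := tree(map(float,float)).
Decompose map/2: map(S2,T2) =?= map(C,C),  map(float,T2) =?= map(float,list(map(tree(map(float,float)),float))).
Decompose map/2: S2 =?= C,  T2 =?= C.
Bind S2 := C; no other remaining equation mentions S2.
Bind T2 := C; substituting into the remaining equation gives: map(float,C) =?= map(float,list(map(tree(map(float,float)),float))).
Decompose map/2: float =?= float,  C =?= list(map(tree(map(float,float)),float)).
Delete trivial equation float =?= float.
Bind C := list(map(tree(map(float,float)),float)). Substituting into the earlier bindings gives S2 := list(map(tree(map(float,float)),float)), T2 := list(map(tree(map(float,float)),float)).
No equations remain and no clash or occurs-check failure arose, so a unifier exists.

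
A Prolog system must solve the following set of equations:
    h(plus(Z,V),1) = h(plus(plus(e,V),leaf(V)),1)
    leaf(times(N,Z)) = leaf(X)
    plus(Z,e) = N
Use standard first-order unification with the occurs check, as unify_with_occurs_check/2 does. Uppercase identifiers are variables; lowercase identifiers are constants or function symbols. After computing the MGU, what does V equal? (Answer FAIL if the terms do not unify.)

Decompose h/2: plus(Z,V) = plus(plus(e,V),leaf(V)),  1 = 1.
Decompose plus/2: Z = plus(e,V),  V = leaf(V).
Bind Z := plus(e,V); substituting into the 2 remaining equations that mention Z gives: leaf(times(N,plus(e,V))) = leaf(X),  plus(plus(e,V),e) = N.
Occurs check fails: V occurs in leaf(V); the equation V = leaf(V) has no finite solution.

FAIL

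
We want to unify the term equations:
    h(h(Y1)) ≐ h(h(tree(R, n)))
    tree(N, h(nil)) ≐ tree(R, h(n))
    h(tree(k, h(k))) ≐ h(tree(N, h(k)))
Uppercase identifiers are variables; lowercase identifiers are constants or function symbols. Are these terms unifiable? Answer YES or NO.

Decompose h/1: h(Y1) ≐ h(tree(R, n)).
Decompose h/1: Y1 ≐ tree(R, n).
Bind Y1 := tree(R, n); no other remaining equation mentions Y1.
Decompose tree/2: N ≐ R,  h(nil) ≐ h(n).
Bind N := R; substituting into the one remaining equation that mentions N gives: h(tree(k, h(k))) ≐ h(tree(R, h(k))).
Decompose h/1: nil ≐ n.
Clash: constants nil and n differ; no unifier exists.

NO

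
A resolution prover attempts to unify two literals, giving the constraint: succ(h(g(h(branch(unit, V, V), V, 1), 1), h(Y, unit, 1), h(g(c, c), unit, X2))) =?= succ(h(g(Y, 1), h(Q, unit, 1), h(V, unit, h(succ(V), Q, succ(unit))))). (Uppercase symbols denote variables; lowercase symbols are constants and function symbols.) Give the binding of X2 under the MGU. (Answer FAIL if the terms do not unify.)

Decompose succ/1: h(g(h(branch(unit, V, V), V, 1), 1), h(Y, unit, 1), h(g(c, c), unit, X2)) =?= h(g(Y, 1), h(Q, unit, 1), h(V, unit, h(succ(V), Q, succ(unit)))).
Decompose h/3: g(h(branch(unit, V, V), V, 1), 1) =?= g(Y, 1),  h(Y, unit, 1) =?= h(Q, unit, 1),  h(g(c, c), unit, X2) =?= h(V, unit, h(succ(V), Q, succ(unit))).
Decompose g/2: h(branch(unit, V, V), V, 1) =?= Y,  1 =?= 1.
Bind Y := h(branch(unit, V, V), V, 1); substituting into the one remaining equation that mentions Y gives: h(h(branch(unit, V, V), V, 1), unit, 1) =?= h(Q, unit, 1).
Delete trivial equation 1 =?= 1.
Decompose h/3: h(branch(unit, V, V), V, 1) =?= Q,  unit =?= unit,  1 =?= 1.
Bind Q := h(branch(unit, V, V), V, 1); substituting into the one remaining equation that mentions Q gives: h(g(c, c), unit, X2) =?= h(V, unit, h(succ(V), h(branch(unit, V, V), V, 1), succ(unit))).
Delete trivial equation unit =?= unit.
Delete trivial equation 1 =?= 1.
Decompose h/3: g(c, c) =?= V,  unit =?= unit,  X2 =?= h(succ(V), h(branch(unit, V, V), V, 1), succ(unit)).
Bind V := g(c, c); substituting into the one remaining equation that mentions V gives: X2 =?= h(succ(g(c, c)), h(branch(unit, g(c, c), g(c, c)), g(c, c), 1), succ(unit)). Substituting into the earlier bindings gives Y := h(branch(unit, g(c, c), g(c, c)), g(c, c), 1), Q := h(branch(unit, g(c, c), g(c, c)), g(c, c), 1).
Delete trivial equation unit =?= unit.
Bind X2 := h(succ(g(c, c)), h(branch(unit, g(c, c), g(c, c)), g(c, c), 1), succ(unit)).
MGU = { Y -> h(branch(unit, g(c, c), g(c, c)), g(c, c), 1), Q -> h(branch(unit, g(c, c), g(c, c)), g(c, c), 1), V -> g(c, c), X2 -> h(succ(g(c, c)), h(branch(unit, g(c, c), g(c, c)), g(c, c), 1), succ(unit)) }, so X2 -> h(succ(g(c, c)), h(branch(unit, g(c, c), g(c, c)), g(c, c), 1), succ(unit)).

h(succ(g(c, c)), h(branch(unit, g(c, c), g(c, c)), g(c, c), 1), succ(unit))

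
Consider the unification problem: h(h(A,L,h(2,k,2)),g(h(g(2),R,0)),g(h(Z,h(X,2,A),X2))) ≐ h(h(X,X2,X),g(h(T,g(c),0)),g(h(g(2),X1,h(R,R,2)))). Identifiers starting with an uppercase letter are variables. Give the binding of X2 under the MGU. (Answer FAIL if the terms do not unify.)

Decompose h/3: h(A,L,h(2,k,2)) ≐ h(X,X2,X),  g(h(g(2),R,0)) ≐ g(h(T,g(c),0)),  g(h(Z,h(X,2,A),X2)) ≐ g(h(g(2),X1,h(R,R,2))).
Decompose h/3: A ≐ X,  L ≐ X2,  h(2,k,2) ≐ X.
Bind A := X; substituting into the one remaining equation that mentions A gives: g(h(Z,h(X,2,X),X2)) ≐ g(h(g(2),X1,h(R,R,2))).
Bind L := X2; no other remaining equation mentions L.
Bind X := h(2,k,2); substituting into the one remaining equation that mentions X gives: g(h(Z,h(h(2,k,2),2,h(2,k,2)),X2)) ≐ g(h(g(2),X1,h(R,R,2))). Substituting into the earlier binding gives A := h(2,k,2).
Decompose g/1: h(g(2),R,0) ≐ h(T,g(c),0).
Decompose h/3: g(2) ≐ T,  R ≐ g(c),  0 ≐ 0.
Bind T := g(2); no other remaining equation mentions T.
Bind R := g(c); substituting into the one remaining equation that mentions R gives: g(h(Z,h(h(2,k,2),2,h(2,k,2)),X2)) ≐ g(h(g(2),X1,h(g(c),g(c),2))).
Delete trivial equation 0 ≐ 0.
Decompose g/1: h(Z,h(h(2,k,2),2,h(2,k,2)),X2) ≐ h(g(2),X1,h(g(c),g(c),2)).
Decompose h/3: Z ≐ g(2),  h(h(2,k,2),2,h(2,k,2)) ≐ X1,  X2 ≐ h(g(c),g(c),2).
Bind Z := g(2); no other remaining equation mentions Z.
Bind X1 := h(h(2,k,2),2,h(2,k,2)); no other remaining equation mentions X1.
Bind X2 := h(g(c),g(c),2). Substituting into the earlier binding gives L := h(g(c),g(c),2).
MGU = { A -> h(2,k,2), L -> h(g(c),g(c),2), X -> h(2,k,2), T -> g(2), R -> g(c), Z -> g(2), X1 -> h(h(2,k,2),2,h(2,k,2)), X2 -> h(g(c),g(c),2) }, so X2 -> h(g(c),g(c),2).

h(g(c),g(c),2)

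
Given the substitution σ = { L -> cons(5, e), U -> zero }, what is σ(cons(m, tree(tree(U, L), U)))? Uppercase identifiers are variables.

Replace each occurrence of L with cons(5, e).
Replace each occurrence of U with zero.
Result: cons(m, tree(tree(zero, cons(5, e)), zero)).

cons(m, tree(tree(zero, cons(5, e)), zero))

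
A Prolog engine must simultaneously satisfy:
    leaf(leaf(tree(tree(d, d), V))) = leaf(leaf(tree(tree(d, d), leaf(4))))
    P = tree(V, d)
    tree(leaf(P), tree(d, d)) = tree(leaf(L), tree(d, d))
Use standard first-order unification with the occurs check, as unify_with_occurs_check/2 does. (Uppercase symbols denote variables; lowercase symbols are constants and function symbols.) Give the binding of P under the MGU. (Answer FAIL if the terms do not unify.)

Decompose leaf/1: leaf(tree(tree(d, d), V)) = leaf(tree(tree(d, d), leaf(4))).
Decompose leaf/1: tree(tree(d, d), V) = tree(tree(d, d), leaf(4)).
Decompose tree/2: tree(d, d) = tree(d, d),  V = leaf(4).
Delete trivial equation tree(d, d) = tree(d, d).
Bind V := leaf(4); substituting into the one remaining equation that mentions V gives: P = tree(leaf(4), d).
Bind P := tree(leaf(4), d); substituting into the remaining equation gives: tree(leaf(tree(leaf(4), d)), tree(d, d)) = tree(leaf(L), tree(d, d)).
Decompose tree/2: leaf(tree(leaf(4), d)) = leaf(L),  tree(d, d) = tree(d, d).
Decompose leaf/1: tree(leaf(4), d) = L.
Bind L := tree(leaf(4), d); no other remaining equation mentions L.
Delete trivial equation tree(d, d) = tree(d, d).
MGU = { V -> leaf(4), P -> tree(leaf(4), d), L -> tree(leaf(4), d) }, so P -> tree(leaf(4), d).

tree(leaf(4), d)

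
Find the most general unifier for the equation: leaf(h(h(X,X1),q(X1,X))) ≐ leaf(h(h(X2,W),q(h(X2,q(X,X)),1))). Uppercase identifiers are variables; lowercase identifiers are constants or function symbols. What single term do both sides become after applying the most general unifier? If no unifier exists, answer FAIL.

Decompose leaf/1: h(h(X,X1),q(X1,X)) ≐ h(h(X2,W),q(h(X2,q(X,X)),1)).
Decompose h/2: h(X,X1) ≐ h(X2,W),  q(X1,X) ≐ q(h(X2,q(X,X)),1).
Decompose h/2: X ≐ X2,  X1 ≐ W.
Bind X := X2; substituting into the one remaining equation that mentions X gives: q(X1,X2) ≐ q(h(X2,q(X2,X2)),1).
Bind X1 := W; substituting into the remaining equation gives: q(W,X2) ≐ q(h(X2,q(X2,X2)),1).
Decompose q/2: W ≐ h(X2,q(X2,X2)),  X2 ≐ 1.
Bind W := h(X2,q(X2,X2)); no other remaining equation mentions W. Substituting into the earlier binding gives X1 := h(X2,q(X2,X2)).
Bind X2 := 1. Substituting into the earlier bindings gives X := 1, X1 := h(1,q(1,1)), W := h(1,q(1,1)).
Applying the MGU to either side gives leaf(h(h(1,h(1,q(1,1))),q(h(1,q(1,1)),1))).

leaf(h(h(1,h(1,q(1,1))),q(h(1,q(1,1)),1)))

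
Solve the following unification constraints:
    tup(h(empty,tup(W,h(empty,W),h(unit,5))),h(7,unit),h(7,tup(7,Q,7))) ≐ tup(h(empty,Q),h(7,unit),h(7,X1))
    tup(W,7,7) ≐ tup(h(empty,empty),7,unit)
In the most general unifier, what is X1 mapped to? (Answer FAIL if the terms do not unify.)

Decompose tup/3: h(empty,tup(W,h(empty,W),h(unit,5))) ≐ h(empty,Q),  h(7,unit) ≐ h(7,unit),  h(7,tup(7,Q,7)) ≐ h(7,X1).
Decompose h/2: empty ≐ empty,  tup(W,h(empty,W),h(unit,5)) ≐ Q.
Delete trivial equation empty ≐ empty.
Bind Q := tup(W,h(empty,W),h(unit,5)); substituting into the one remaining equation that mentions Q gives: h(7,tup(7,tup(W,h(empty,W),h(unit,5)),7)) ≐ h(7,X1).
Delete trivial equation h(7,unit) ≐ h(7,unit).
Decompose h/2: 7 ≐ 7,  tup(7,tup(W,h(empty,W),h(unit,5)),7) ≐ X1.
Delete trivial equation 7 ≐ 7.
Bind X1 := tup(7,tup(W,h(empty,W),h(unit,5)),7); no other remaining equation mentions X1.
Decompose tup/3: W ≐ h(empty,empty),  7 ≐ 7,  7 ≐ unit.
Bind W := h(empty,empty); no other remaining equation mentions W. Substituting into the earlier bindings gives Q := tup(h(empty,empty),h(empty,h(empty,empty)),h(unit,5)), X1 := tup(7,tup(h(empty,empty),h(empty,h(empty,empty)),h(unit,5)),7).
Delete trivial equation 7 ≐ 7.
Clash: constants 7 and unit differ; no unifier exists.

FAIL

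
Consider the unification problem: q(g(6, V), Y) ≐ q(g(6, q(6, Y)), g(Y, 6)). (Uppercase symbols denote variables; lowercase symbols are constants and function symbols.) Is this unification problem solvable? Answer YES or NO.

Decompose q/2: g(6, V) ≐ g(6, q(6, Y)),  Y ≐ g(Y, 6).
Decompose g/2: 6 ≐ 6,  V ≐ q(6, Y).
Delete trivial equation 6 ≐ 6.
Bind V := q(6, Y); no other remaining equation mentions V.
Occurs check fails: Y occurs in g(Y, 6); the equation Y ≐ g(Y, 6) has no finite solution.

NO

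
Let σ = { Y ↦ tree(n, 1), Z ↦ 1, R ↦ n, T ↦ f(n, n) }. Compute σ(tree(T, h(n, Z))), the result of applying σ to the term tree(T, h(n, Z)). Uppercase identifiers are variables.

tree(f(n, n), h(n, 1))

Replace each occurrence of Z with 1.
Replace each occurrence of T with f(n, n).
Result: tree(f(n, n), h(n, 1)).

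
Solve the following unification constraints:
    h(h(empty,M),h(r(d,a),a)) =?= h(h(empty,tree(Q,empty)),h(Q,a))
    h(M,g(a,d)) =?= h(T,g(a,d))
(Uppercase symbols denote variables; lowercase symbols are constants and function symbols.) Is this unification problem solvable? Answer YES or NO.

Decompose h/2: h(empty,M) =?= h(empty,tree(Q,empty)),  h(r(d,a),a) =?= h(Q,a).
Decompose h/2: empty =?= empty,  M =?= tree(Q,empty).
Delete trivial equation empty =?= empty.
Bind M := tree(Q,empty); substituting into the one remaining equation that mentions M gives: h(tree(Q,empty),g(a,d)) =?= h(T,g(a,d)).
Decompose h/2: r(d,a) =?= Q,  a =?= a.
Bind Q := r(d,a); substituting into the one remaining equation that mentions Q gives: h(tree(r(d,a),empty),g(a,d)) =?= h(T,g(a,d)). Substituting into the earlier binding gives M := tree(r(d,a),empty).
Delete trivial equation a =?= a.
Decompose h/2: tree(r(d,a),empty) =?= T,  g(a,d) =?= g(a,d).
Bind T := tree(r(d,a),empty); no other remaining equation mentions T.
Delete trivial equation g(a,d) =?= g(a,d).
No equations remain and no clash or occurs-check failure arose, so a unifier exists.

YES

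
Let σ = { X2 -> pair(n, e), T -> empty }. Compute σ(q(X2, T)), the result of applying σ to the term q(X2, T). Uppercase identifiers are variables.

Replace each occurrence of X2 with pair(n, e).
Replace each occurrence of T with empty.
Result: q(pair(n, e), empty).

q(pair(n, e), empty)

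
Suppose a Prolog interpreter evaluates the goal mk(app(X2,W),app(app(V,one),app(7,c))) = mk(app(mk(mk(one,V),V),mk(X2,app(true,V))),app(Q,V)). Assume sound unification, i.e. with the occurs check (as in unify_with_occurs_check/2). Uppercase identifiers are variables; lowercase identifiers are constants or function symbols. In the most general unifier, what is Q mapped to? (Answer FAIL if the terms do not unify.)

app(app(7,c),one)

Decompose mk/2: app(X2,W) = app(mk(mk(one,V),V),mk(X2,app(true,V))),  app(app(V,one),app(7,c)) = app(Q,V).
Decompose app/2: X2 = mk(mk(one,V),V),  W = mk(X2,app(true,V)).
Bind X2 := mk(mk(one,V),V); substituting into the one remaining equation that mentions X2 gives: W = mk(mk(mk(one,V),V),app(true,V)).
Bind W := mk(mk(mk(one,V),V),app(true,V)); no other remaining equation mentions W.
Decompose app/2: app(V,one) = Q,  app(7,c) = V.
Bind Q := app(V,one); no other remaining equation mentions Q.
Bind V := app(7,c). Substituting into the earlier bindings gives X2 := mk(mk(one,app(7,c)),app(7,c)), W := mk(mk(mk(one,app(7,c)),app(7,c)),app(true,app(7,c))), Q := app(app(7,c),one).
MGU = { X2 = mk(mk(one,app(7,c)),app(7,c)), W = mk(mk(mk(one,app(7,c)),app(7,c)),app(true,app(7,c))), Q = app(app(7,c),one), V = app(7,c) }, so Q = app(app(7,c),one).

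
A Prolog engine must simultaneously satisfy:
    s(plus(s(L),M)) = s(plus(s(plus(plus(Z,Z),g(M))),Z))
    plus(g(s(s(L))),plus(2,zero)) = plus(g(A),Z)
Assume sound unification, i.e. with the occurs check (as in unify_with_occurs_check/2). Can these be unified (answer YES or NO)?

YES

Decompose s/1: plus(s(L),M) = plus(s(plus(plus(Z,Z),g(M))),Z).
Decompose plus/2: s(L) = s(plus(plus(Z,Z),g(M))),  M = Z.
Decompose s/1: L = plus(plus(Z,Z),g(M)).
Bind L := plus(plus(Z,Z),g(M)); substituting into the one remaining equation that mentions L gives: plus(g(s(s(plus(plus(Z,Z),g(M))))),plus(2,zero)) = plus(g(A),Z).
Bind M := Z; substituting into the remaining equation gives: plus(g(s(s(plus(plus(Z,Z),g(Z))))),plus(2,zero)) = plus(g(A),Z). Substituting into the earlier binding gives L := plus(plus(Z,Z),g(Z)).
Decompose plus/2: g(s(s(plus(plus(Z,Z),g(Z))))) = g(A),  plus(2,zero) = Z.
Decompose g/1: s(s(plus(plus(Z,Z),g(Z)))) = A.
Bind A := s(s(plus(plus(Z,Z),g(Z)))); no other remaining equation mentions A.
Bind Z := plus(2,zero). Substituting into the earlier bindings gives L := plus(plus(plus(2,zero),plus(2,zero)),g(plus(2,zero))), M := plus(2,zero), A := s(s(plus(plus(plus(2,zero),plus(2,zero)),g(plus(2,zero))))).
No equations remain and no clash or occurs-check failure arose, so a unifier exists.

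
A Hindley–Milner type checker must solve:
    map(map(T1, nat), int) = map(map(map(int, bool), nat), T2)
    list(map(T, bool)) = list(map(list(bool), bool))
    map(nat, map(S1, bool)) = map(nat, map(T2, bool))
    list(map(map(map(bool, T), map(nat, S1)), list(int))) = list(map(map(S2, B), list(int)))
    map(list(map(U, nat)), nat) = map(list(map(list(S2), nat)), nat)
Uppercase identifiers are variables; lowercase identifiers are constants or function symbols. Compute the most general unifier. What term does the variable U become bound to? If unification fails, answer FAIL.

list(map(bool, list(bool)))

Decompose map/2: map(T1, nat) = map(map(int, bool), nat),  int = T2.
Decompose map/2: T1 = map(int, bool),  nat = nat.
Bind T1 := map(int, bool); no other remaining equation mentions T1.
Delete trivial equation nat = nat.
Bind T2 := int; substituting into the one remaining equation that mentions T2 gives: map(nat, map(S1, bool)) = map(nat, map(int, bool)).
Decompose list/1: map(T, bool) = map(list(bool), bool).
Decompose map/2: T = list(bool),  bool = bool.
Bind T := list(bool); substituting into the one remaining equation that mentions T gives: list(map(map(map(bool, list(bool)), map(nat, S1)), list(int))) = list(map(map(S2, B), list(int))).
Delete trivial equation bool = bool.
Decompose map/2: nat = nat,  map(S1, bool) = map(int, bool).
Delete trivial equation nat = nat.
Decompose map/2: S1 = int,  bool = bool.
Bind S1 := int; substituting into the one remaining equation that mentions S1 gives: list(map(map(map(bool, list(bool)), map(nat, int)), list(int))) = list(map(map(S2, B), list(int))).
Delete trivial equation bool = bool.
Decompose list/1: map(map(map(bool, list(bool)), map(nat, int)), list(int)) = map(map(S2, B), list(int)).
Decompose map/2: map(map(bool, list(bool)), map(nat, int)) = map(S2, B),  list(int) = list(int).
Decompose map/2: map(bool, list(bool)) = S2,  map(nat, int) = B.
Bind S2 := map(bool, list(bool)); substituting into the one remaining equation that mentions S2 gives: map(list(map(U, nat)), nat) = map(list(map(list(map(bool, list(bool))), nat)), nat).
Bind B := map(nat, int); no other remaining equation mentions B.
Delete trivial equation list(int) = list(int).
Decompose map/2: list(map(U, nat)) = list(map(list(map(bool, list(bool))), nat)),  nat = nat.
Decompose list/1: map(U, nat) = map(list(map(bool, list(bool))), nat).
Decompose map/2: U = list(map(bool, list(bool))),  nat = nat.
Bind U := list(map(bool, list(bool))); no other remaining equation mentions U.
Delete trivial equation nat = nat.
Delete trivial equation nat = nat.
MGU = { T1 ↦ map(int, bool), T2 ↦ int, T ↦ list(bool), S1 ↦ int, S2 ↦ map(bool, list(bool)), B ↦ map(nat, int), U ↦ list(map(bool, list(bool))) }, so U ↦ list(map(bool, list(bool))).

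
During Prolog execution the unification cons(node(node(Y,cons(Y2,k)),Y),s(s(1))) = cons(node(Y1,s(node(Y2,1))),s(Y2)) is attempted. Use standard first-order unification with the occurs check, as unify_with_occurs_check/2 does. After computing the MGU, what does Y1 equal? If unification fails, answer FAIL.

Decompose cons/2: node(node(Y,cons(Y2,k)),Y) = node(Y1,s(node(Y2,1))),  s(s(1)) = s(Y2).
Decompose node/2: node(Y,cons(Y2,k)) = Y1,  Y = s(node(Y2,1)).
Bind Y1 := node(Y,cons(Y2,k)); no other remaining equation mentions Y1.
Bind Y := s(node(Y2,1)); no other remaining equation mentions Y. Substituting into the earlier binding gives Y1 := node(s(node(Y2,1)),cons(Y2,k)).
Decompose s/1: s(1) = Y2.
Bind Y2 := s(1). Substituting into the earlier bindings gives Y1 := node(s(node(s(1),1)),cons(s(1),k)), Y := s(node(s(1),1)).
MGU = { Y1 = node(s(node(s(1),1)),cons(s(1),k)), Y = s(node(s(1),1)), Y2 = s(1) }, so Y1 = node(s(node(s(1),1)),cons(s(1),k)).

node(s(node(s(1),1)),cons(s(1),k))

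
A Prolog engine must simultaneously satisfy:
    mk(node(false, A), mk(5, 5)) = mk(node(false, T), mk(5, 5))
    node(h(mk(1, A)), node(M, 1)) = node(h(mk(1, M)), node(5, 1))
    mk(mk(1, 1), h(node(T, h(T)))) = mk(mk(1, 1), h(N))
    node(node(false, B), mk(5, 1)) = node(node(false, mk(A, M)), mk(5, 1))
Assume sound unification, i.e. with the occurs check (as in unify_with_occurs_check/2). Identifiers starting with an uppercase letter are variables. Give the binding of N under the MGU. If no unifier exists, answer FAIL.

node(5, h(5))

Decompose mk/2: node(false, A) = node(false, T),  mk(5, 5) = mk(5, 5).
Decompose node/2: false = false,  A = T.
Delete trivial equation false = false.
Bind A := T; substituting into the 2 remaining equations that mention A gives: node(h(mk(1, T)), node(M, 1)) = node(h(mk(1, M)), node(5, 1)),  node(node(false, B), mk(5, 1)) = node(node(false, mk(T, M)), mk(5, 1)).
Delete trivial equation mk(5, 5) = mk(5, 5).
Decompose node/2: h(mk(1, T)) = h(mk(1, M)),  node(M, 1) = node(5, 1).
Decompose h/1: mk(1, T) = mk(1, M).
Decompose mk/2: 1 = 1,  T = M.
Delete trivial equation 1 = 1.
Bind T := M; substituting into the 2 remaining equations that mention T gives: mk(mk(1, 1), h(node(M, h(M)))) = mk(mk(1, 1), h(N)),  node(node(false, B), mk(5, 1)) = node(node(false, mk(M, M)), mk(5, 1)). Substituting into the earlier binding gives A := M.
Decompose node/2: M = 5,  1 = 1.
Bind M := 5; substituting into the 2 remaining equations that mention M gives: mk(mk(1, 1), h(node(5, h(5)))) = mk(mk(1, 1), h(N)),  node(node(false, B), mk(5, 1)) = node(node(false, mk(5, 5)), mk(5, 1)). Substituting into the earlier bindings gives A := 5, T := 5.
Delete trivial equation 1 = 1.
Decompose mk/2: mk(1, 1) = mk(1, 1),  h(node(5, h(5))) = h(N).
Delete trivial equation mk(1, 1) = mk(1, 1).
Decompose h/1: node(5, h(5)) = N.
Bind N := node(5, h(5)); no other remaining equation mentions N.
Decompose node/2: node(false, B) = node(false, mk(5, 5)),  mk(5, 1) = mk(5, 1).
Decompose node/2: false = false,  B = mk(5, 5).
Delete trivial equation false = false.
Bind B := mk(5, 5); no other remaining equation mentions B.
Delete trivial equation mk(5, 1) = mk(5, 1).
MGU = { A -> 5, T -> 5, M -> 5, N -> node(5, h(5)), B -> mk(5, 5) }, so N -> node(5, h(5)).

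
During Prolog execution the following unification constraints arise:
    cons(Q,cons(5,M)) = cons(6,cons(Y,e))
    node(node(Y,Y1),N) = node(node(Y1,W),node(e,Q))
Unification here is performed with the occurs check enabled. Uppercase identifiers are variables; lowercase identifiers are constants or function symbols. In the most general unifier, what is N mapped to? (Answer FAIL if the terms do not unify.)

Decompose cons/2: Q = 6,  cons(5,M) = cons(Y,e).
Bind Q := 6; substituting into the one remaining equation that mentions Q gives: node(node(Y,Y1),N) = node(node(Y1,W),node(e,6)).
Decompose cons/2: 5 = Y,  M = e.
Bind Y := 5; substituting into the one remaining equation that mentions Y gives: node(node(5,Y1),N) = node(node(Y1,W),node(e,6)).
Bind M := e; no other remaining equation mentions M.
Decompose node/2: node(5,Y1) = node(Y1,W),  N = node(e,6).
Decompose node/2: 5 = Y1,  Y1 = W.
Bind Y1 := 5; substituting into the one remaining equation that mentions Y1 gives: 5 = W.
Bind W := 5; no other remaining equation mentions W.
Bind N := node(e,6).
MGU = { Q = 6, Y = 5, M = e, Y1 = 5, W = 5, N = node(e,6) }, so N = node(e,6).

node(e,6)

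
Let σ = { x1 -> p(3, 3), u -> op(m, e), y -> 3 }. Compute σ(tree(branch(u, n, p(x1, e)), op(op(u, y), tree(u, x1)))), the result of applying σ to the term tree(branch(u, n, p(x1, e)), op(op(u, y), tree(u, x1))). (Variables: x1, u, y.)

Replace each occurrence of x1 with p(3, 3).
Replace each occurrence of u with op(m, e).
Replace each occurrence of y with 3.
Result: tree(branch(op(m, e), n, p(p(3, 3), e)), op(op(op(m, e), 3), tree(op(m, e), p(3, 3)))).

tree(branch(op(m, e), n, p(p(3, 3), e)), op(op(op(m, e), 3), tree(op(m, e), p(3, 3))))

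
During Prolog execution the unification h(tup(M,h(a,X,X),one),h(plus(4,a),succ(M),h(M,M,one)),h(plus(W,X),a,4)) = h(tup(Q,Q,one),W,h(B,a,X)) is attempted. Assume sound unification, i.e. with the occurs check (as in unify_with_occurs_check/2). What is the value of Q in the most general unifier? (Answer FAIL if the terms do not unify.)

Decompose h/3: tup(M,h(a,X,X),one) = tup(Q,Q,one),  h(plus(4,a),succ(M),h(M,M,one)) = W,  h(plus(W,X),a,4) = h(B,a,X).
Decompose tup/3: M = Q,  h(a,X,X) = Q,  one = one.
Bind M := Q; substituting into the one remaining equation that mentions M gives: h(plus(4,a),succ(Q),h(Q,Q,one)) = W.
Bind Q := h(a,X,X); substituting into the one remaining equation that mentions Q gives: h(plus(4,a),succ(h(a,X,X)),h(h(a,X,X),h(a,X,X),one)) = W. Substituting into the earlier binding gives M := h(a,X,X).
Delete trivial equation one = one.
Bind W := h(plus(4,a),succ(h(a,X,X)),h(h(a,X,X),h(a,X,X),one)); substituting into the remaining equation gives: h(plus(h(plus(4,a),succ(h(a,X,X)),h(h(a,X,X),h(a,X,X),one)),X),a,4) = h(B,a,X).
Decompose h/3: plus(h(plus(4,a),succ(h(a,X,X)),h(h(a,X,X),h(a,X,X),one)),X) = B,  a = a,  4 = X.
Bind B := plus(h(plus(4,a),succ(h(a,X,X)),h(h(a,X,X),h(a,X,X),one)),X); no other remaining equation mentions B.
Delete trivial equation a = a.
Bind X := 4. Substituting into the earlier bindings gives M := h(a,4,4), Q := h(a,4,4), W := h(plus(4,a),succ(h(a,4,4)),h(h(a,4,4),h(a,4,4),one)), B := plus(h(plus(4,a),succ(h(a,4,4)),h(h(a,4,4),h(a,4,4),one)),4).
MGU = { M = h(a,4,4), Q = h(a,4,4), W = h(plus(4,a),succ(h(a,4,4)),h(h(a,4,4),h(a,4,4),one)), B = plus(h(plus(4,a),succ(h(a,4,4)),h(h(a,4,4),h(a,4,4),one)),4), X = 4 }, so Q = h(a,4,4).

h(a,4,4)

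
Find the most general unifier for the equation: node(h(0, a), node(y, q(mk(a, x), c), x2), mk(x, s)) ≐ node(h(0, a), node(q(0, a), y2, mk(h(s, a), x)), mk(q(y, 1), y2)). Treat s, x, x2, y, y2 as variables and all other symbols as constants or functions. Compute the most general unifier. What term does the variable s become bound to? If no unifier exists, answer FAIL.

q(mk(a, q(q(0, a), 1)), c)

Decompose node/3: h(0, a) ≐ h(0, a),  node(y, q(mk(a, x), c), x2) ≐ node(q(0, a), y2, mk(h(s, a), x)),  mk(x, s) ≐ mk(q(y, 1), y2).
Delete trivial equation h(0, a) ≐ h(0, a).
Decompose node/3: y ≐ q(0, a),  q(mk(a, x), c) ≐ y2,  x2 ≐ mk(h(s, a), x).
Bind y := q(0, a); substituting into the one remaining equation that mentions y gives: mk(x, s) ≐ mk(q(q(0, a), 1), y2).
Bind y2 := q(mk(a, x), c); substituting into the one remaining equation that mentions y2 gives: mk(x, s) ≐ mk(q(q(0, a), 1), q(mk(a, x), c)).
Bind x2 := mk(h(s, a), x); no other remaining equation mentions x2.
Decompose mk/2: x ≐ q(q(0, a), 1),  s ≐ q(mk(a, x), c).
Bind x := q(q(0, a), 1); substituting into the remaining equation gives: s ≐ q(mk(a, q(q(0, a), 1)), c). Substituting into the earlier bindings gives y2 := q(mk(a, q(q(0, a), 1)), c), x2 := mk(h(s, a), q(q(0, a), 1)).
Bind s := q(mk(a, q(q(0, a), 1)), c). Substituting into the earlier binding gives x2 := mk(h(q(mk(a, q(q(0, a), 1)), c), a), q(q(0, a), 1)).
MGU = { y -> q(0, a), y2 -> q(mk(a, q(q(0, a), 1)), c), x2 -> mk(h(q(mk(a, q(q(0, a), 1)), c), a), q(q(0, a), 1)), x -> q(q(0, a), 1), s -> q(mk(a, q(q(0, a), 1)), c) }, so s -> q(mk(a, q(q(0, a), 1)), c).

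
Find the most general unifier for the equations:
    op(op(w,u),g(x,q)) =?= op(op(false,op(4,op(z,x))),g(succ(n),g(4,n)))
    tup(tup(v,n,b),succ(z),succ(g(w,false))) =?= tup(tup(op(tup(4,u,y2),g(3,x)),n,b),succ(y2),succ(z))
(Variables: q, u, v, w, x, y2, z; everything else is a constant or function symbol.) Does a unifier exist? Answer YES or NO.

Decompose op/2: op(w,u) =?= op(false,op(4,op(z,x))),  g(x,q) =?= g(succ(n),g(4,n)).
Decompose op/2: w =?= false,  u =?= op(4,op(z,x)).
Bind w := false; substituting into the one remaining equation that mentions w gives: tup(tup(v,n,b),succ(z),succ(g(false,false))) =?= tup(tup(op(tup(4,u,y2),g(3,x)),n,b),succ(y2),succ(z)).
Bind u := op(4,op(z,x)); substituting into the one remaining equation that mentions u gives: tup(tup(v,n,b),succ(z),succ(g(false,false))) =?= tup(tup(op(tup(4,op(4,op(z,x)),y2),g(3,x)),n,b),succ(y2),succ(z)).
Decompose g/2: x =?= succ(n),  q =?= g(4,n).
Bind x := succ(n); substituting into the one remaining equation that mentions x gives: tup(tup(v,n,b),succ(z),succ(g(false,false))) =?= tup(tup(op(tup(4,op(4,op(z,succ(n))),y2),g(3,succ(n))),n,b),succ(y2),succ(z)). Substituting into the earlier binding gives u := op(4,op(z,succ(n))).
Bind q := g(4,n); no other remaining equation mentions q.
Decompose tup/3: tup(v,n,b) =?= tup(op(tup(4,op(4,op(z,succ(n))),y2),g(3,succ(n))),n,b),  succ(z) =?= succ(y2),  succ(g(false,false)) =?= succ(z).
Decompose tup/3: v =?= op(tup(4,op(4,op(z,succ(n))),y2),g(3,succ(n))),  n =?= n,  b =?= b.
Bind v := op(tup(4,op(4,op(z,succ(n))),y2),g(3,succ(n))); no other remaining equation mentions v.
Delete trivial equation n =?= n.
Delete trivial equation b =?= b.
Decompose succ/1: z =?= y2.
Bind z := y2; substituting into the remaining equation gives: succ(g(false,false)) =?= succ(y2). Substituting into the earlier bindings gives u := op(4,op(y2,succ(n))), v := op(tup(4,op(4,op(y2,succ(n))),y2),g(3,succ(n))).
Decompose succ/1: g(false,false) =?= y2.
Bind y2 := g(false,false). Substituting into the earlier bindings gives u := op(4,op(g(false,false),succ(n))), v := op(tup(4,op(4,op(g(false,false),succ(n))),g(false,false)),g(3,succ(n))), z := g(false,false).
No equations remain and no clash or occurs-check failure arose, so a unifier exists.

YES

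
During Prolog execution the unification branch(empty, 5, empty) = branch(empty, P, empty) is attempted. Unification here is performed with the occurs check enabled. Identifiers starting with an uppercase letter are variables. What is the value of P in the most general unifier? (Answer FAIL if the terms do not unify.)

Decompose branch/3: empty = empty,  5 = P,  empty = empty.
Delete trivial equation empty = empty.
Bind P := 5; no other remaining equation mentions P.
Delete trivial equation empty = empty.
MGU = { P = 5 }, so P = 5.

5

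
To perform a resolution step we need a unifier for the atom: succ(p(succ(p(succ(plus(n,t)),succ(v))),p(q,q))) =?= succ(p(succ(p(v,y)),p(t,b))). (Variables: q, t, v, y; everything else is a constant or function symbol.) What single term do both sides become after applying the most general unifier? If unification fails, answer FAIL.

Decompose succ/1: p(succ(p(succ(plus(n,t)),succ(v))),p(q,q)) =?= p(succ(p(v,y)),p(t,b)).
Decompose p/2: succ(p(succ(plus(n,t)),succ(v))) =?= succ(p(v,y)),  p(q,q) =?= p(t,b).
Decompose succ/1: p(succ(plus(n,t)),succ(v)) =?= p(v,y).
Decompose p/2: succ(plus(n,t)) =?= v,  succ(v) =?= y.
Bind v := succ(plus(n,t)); substituting into the one remaining equation that mentions v gives: succ(succ(plus(n,t))) =?= y.
Bind y := succ(succ(plus(n,t))); no other remaining equation mentions y.
Decompose p/2: q =?= t,  q =?= b.
Bind q := t; substituting into the remaining equation gives: t =?= b.
Bind t := b. Substituting into the earlier bindings gives v := succ(plus(n,b)), y := succ(succ(plus(n,b))), q := b.
Applying the MGU to either side gives succ(p(succ(p(succ(plus(n,b)),succ(succ(plus(n,b))))),p(b,b))).

succ(p(succ(p(succ(plus(n,b)),succ(succ(plus(n,b))))),p(b,b)))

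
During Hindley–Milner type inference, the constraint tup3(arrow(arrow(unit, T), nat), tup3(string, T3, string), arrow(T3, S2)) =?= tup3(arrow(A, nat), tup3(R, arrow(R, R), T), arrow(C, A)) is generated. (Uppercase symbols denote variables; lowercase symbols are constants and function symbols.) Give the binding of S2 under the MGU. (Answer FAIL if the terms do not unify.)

arrow(unit, string)

Decompose tup3/3: arrow(arrow(unit, T), nat) =?= arrow(A, nat),  tup3(string, T3, string) =?= tup3(R, arrow(R, R), T),  arrow(T3, S2) =?= arrow(C, A).
Decompose arrow/2: arrow(unit, T) =?= A,  nat =?= nat.
Bind A := arrow(unit, T); substituting into the one remaining equation that mentions A gives: arrow(T3, S2) =?= arrow(C, arrow(unit, T)).
Delete trivial equation nat =?= nat.
Decompose tup3/3: string =?= R,  T3 =?= arrow(R, R),  string =?= T.
Bind R := string; substituting into the one remaining equation that mentions R gives: T3 =?= arrow(string, string).
Bind T3 := arrow(string, string); substituting into the one remaining equation that mentions T3 gives: arrow(arrow(string, string), S2) =?= arrow(C, arrow(unit, T)).
Bind T := string; substituting into the remaining equation gives: arrow(arrow(string, string), S2) =?= arrow(C, arrow(unit, string)). Substituting into the earlier binding gives A := arrow(unit, string).
Decompose arrow/2: arrow(string, string) =?= C,  S2 =?= arrow(unit, string).
Bind C := arrow(string, string); no other remaining equation mentions C.
Bind S2 := arrow(unit, string).
MGU = { A ↦ arrow(unit, string), R ↦ string, T3 ↦ arrow(string, string), T ↦ string, C ↦ arrow(string, string), S2 ↦ arrow(unit, string) }, so S2 ↦ arrow(unit, string).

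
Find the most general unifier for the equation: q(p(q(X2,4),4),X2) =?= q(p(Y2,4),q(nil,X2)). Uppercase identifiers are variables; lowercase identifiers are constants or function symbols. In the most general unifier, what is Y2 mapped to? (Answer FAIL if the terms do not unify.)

FAIL

Decompose q/2: p(q(X2,4),4) =?= p(Y2,4),  X2 =?= q(nil,X2).
Decompose p/2: q(X2,4) =?= Y2,  4 =?= 4.
Bind Y2 := q(X2,4); no other remaining equation mentions Y2.
Delete trivial equation 4 =?= 4.
Occurs check fails: X2 occurs in q(nil,X2); the equation X2 =?= q(nil,X2) has no finite solution.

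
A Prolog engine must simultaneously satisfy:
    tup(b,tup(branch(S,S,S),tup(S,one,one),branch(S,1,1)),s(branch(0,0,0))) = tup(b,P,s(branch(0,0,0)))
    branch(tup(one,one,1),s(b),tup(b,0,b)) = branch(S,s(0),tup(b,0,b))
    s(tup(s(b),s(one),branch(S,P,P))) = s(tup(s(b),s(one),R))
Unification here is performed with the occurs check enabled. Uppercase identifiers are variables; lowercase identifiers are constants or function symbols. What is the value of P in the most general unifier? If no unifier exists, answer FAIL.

FAIL

Decompose tup/3: b = b,  tup(branch(S,S,S),tup(S,one,one),branch(S,1,1)) = P,  s(branch(0,0,0)) = s(branch(0,0,0)).
Delete trivial equation b = b.
Bind P := tup(branch(S,S,S),tup(S,one,one),branch(S,1,1)); substituting into the one remaining equation that mentions P gives: s(tup(s(b),s(one),branch(S,tup(branch(S,S,S),tup(S,one,one),branch(S,1,1)),tup(branch(S,S,S),tup(S,one,one),branch(S,1,1))))) = s(tup(s(b),s(one),R)).
Delete trivial equation s(branch(0,0,0)) = s(branch(0,0,0)).
Decompose branch/3: tup(one,one,1) = S,  s(b) = s(0),  tup(b,0,b) = tup(b,0,b).
Bind S := tup(one,one,1); substituting into the one remaining equation that mentions S gives: s(tup(s(b),s(one),branch(tup(one,one,1),tup(branch(tup(one,one,1),tup(one,one,1),tup(one,one,1)),tup(tup(one,one,1),one,one),branch(tup(one,one,1),1,1)),tup(branch(tup(one,one,1),tup(one,one,1),tup(one,one,1)),tup(tup(one,one,1),one,one),branch(tup(one,one,1),1,1))))) = s(tup(s(b),s(one),R)). Substituting into the earlier binding gives P := tup(branch(tup(one,one,1),tup(one,one,1),tup(one,one,1)),tup(tup(one,one,1),one,one),branch(tup(one,one,1),1,1)).
Decompose s/1: b = 0.
Clash: constants b and 0 differ; no unifier exists.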